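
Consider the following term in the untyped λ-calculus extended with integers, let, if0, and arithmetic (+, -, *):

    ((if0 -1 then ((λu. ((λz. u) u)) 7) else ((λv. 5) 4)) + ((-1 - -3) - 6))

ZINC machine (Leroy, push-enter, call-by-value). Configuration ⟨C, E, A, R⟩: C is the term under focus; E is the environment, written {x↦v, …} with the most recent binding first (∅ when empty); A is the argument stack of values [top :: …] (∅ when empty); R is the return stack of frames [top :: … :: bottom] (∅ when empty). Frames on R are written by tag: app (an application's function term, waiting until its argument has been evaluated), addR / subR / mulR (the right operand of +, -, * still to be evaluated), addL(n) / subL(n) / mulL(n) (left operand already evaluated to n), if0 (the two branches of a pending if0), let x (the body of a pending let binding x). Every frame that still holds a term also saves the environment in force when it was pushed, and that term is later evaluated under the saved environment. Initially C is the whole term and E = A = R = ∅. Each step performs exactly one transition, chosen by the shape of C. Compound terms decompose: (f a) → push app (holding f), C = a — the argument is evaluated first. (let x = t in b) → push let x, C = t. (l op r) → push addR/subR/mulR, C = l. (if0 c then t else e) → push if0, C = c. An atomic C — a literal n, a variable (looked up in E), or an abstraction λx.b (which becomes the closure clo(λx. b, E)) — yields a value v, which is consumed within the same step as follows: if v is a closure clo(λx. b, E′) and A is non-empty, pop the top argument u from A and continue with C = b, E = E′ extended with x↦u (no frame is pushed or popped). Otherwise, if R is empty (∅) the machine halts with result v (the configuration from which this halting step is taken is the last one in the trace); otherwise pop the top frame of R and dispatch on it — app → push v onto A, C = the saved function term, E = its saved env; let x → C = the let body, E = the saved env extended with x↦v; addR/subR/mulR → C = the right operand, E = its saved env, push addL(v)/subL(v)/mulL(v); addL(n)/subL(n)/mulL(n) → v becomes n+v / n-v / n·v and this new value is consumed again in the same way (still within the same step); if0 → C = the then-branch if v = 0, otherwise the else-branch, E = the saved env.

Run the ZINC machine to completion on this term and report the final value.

Answer: 1

Derivation:
t=0: <C=((if0 -1 then ((λu. ((λz. u) u)) 7) else ((λv. 5) 4)) + ((-1 - -3) - 6)), E=∅, A=∅, R=∅>
t=1: <C=(if0 -1 then ((λu. ((λz. u) u)) 7) else ((λv. 5) 4)), E=∅, A=∅, R=[addR]>
t=2: <C=-1, E=∅, A=∅, R=[if0 :: addR]>
t=3: <C=((λv. 5) 4), E=∅, A=∅, R=[addR]>
t=4: <C=4, E=∅, A=∅, R=[app :: addR]>
t=5: <C=(λv. 5), E=∅, A=[4], R=[addR]>
t=6: <C=5, E={v↦4}, A=∅, R=[addR]>
t=7: <C=((-1 - -3) - 6), E=∅, A=∅, R=[addL(5)]>
t=8: <C=(-1 - -3), E=∅, A=∅, R=[subR :: addL(5)]>
t=9: <C=-1, E=∅, A=∅, R=[subR :: subR :: addL(5)]>
t=10: <C=-3, E=∅, A=∅, R=[subL(-1) :: subR :: addL(5)]>
t=11: <C=6, E=∅, A=∅, R=[subL(2) :: addL(5)]>
→ final value 1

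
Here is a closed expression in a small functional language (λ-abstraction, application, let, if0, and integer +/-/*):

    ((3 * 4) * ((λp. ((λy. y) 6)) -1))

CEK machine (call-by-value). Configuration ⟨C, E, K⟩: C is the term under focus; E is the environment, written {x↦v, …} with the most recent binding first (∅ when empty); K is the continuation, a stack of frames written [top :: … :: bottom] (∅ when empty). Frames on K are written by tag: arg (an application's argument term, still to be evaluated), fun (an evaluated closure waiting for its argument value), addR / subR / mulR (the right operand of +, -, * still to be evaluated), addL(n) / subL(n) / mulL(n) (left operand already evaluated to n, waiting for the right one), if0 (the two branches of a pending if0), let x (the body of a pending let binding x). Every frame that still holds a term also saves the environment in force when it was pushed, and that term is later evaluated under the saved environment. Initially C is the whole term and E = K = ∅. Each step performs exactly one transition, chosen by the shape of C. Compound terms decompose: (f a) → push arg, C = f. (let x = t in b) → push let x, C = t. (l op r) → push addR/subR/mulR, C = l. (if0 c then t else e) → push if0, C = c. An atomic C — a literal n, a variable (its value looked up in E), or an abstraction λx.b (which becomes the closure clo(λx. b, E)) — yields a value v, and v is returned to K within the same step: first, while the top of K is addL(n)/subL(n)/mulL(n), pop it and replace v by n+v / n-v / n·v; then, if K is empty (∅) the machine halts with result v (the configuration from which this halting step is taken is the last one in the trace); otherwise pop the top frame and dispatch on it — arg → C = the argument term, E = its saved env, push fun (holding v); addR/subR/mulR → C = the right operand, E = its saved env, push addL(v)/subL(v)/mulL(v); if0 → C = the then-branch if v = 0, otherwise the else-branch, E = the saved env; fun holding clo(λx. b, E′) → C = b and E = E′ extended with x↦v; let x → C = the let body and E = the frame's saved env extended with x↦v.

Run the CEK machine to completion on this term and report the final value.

Answer: 72

Execution trace:
t=0: ⟨C=((3 * 4) * ((λp. ((λy. y) 6)) -1)); E=∅; K=∅⟩
t=1: ⟨C=(3 * 4); E=∅; K=[mulR]⟩
t=2: ⟨C=3; E=∅; K=[mulR :: mulR]⟩
t=3: ⟨C=4; E=∅; K=[mulL(3) :: mulR]⟩
t=4: ⟨C=((λp. ((λy. y) 6)) -1); E=∅; K=[mulL(12)]⟩
t=5: ⟨C=(λp. ((λy. y) 6)); E=∅; K=[arg :: mulL(12)]⟩
t=6: ⟨C=-1; E=∅; K=[fun :: mulL(12)]⟩
t=7: ⟨C=((λy. y) 6); E={p↦-1}; K=[mulL(12)]⟩
t=8: ⟨C=(λy. y); E={p↦-1}; K=[arg :: mulL(12)]⟩
t=9: ⟨C=6; E={p↦-1}; K=[fun :: mulL(12)]⟩
t=10: ⟨C=y; E={y↦6, p↦-1}; K=[mulL(12)]⟩
→ final value 72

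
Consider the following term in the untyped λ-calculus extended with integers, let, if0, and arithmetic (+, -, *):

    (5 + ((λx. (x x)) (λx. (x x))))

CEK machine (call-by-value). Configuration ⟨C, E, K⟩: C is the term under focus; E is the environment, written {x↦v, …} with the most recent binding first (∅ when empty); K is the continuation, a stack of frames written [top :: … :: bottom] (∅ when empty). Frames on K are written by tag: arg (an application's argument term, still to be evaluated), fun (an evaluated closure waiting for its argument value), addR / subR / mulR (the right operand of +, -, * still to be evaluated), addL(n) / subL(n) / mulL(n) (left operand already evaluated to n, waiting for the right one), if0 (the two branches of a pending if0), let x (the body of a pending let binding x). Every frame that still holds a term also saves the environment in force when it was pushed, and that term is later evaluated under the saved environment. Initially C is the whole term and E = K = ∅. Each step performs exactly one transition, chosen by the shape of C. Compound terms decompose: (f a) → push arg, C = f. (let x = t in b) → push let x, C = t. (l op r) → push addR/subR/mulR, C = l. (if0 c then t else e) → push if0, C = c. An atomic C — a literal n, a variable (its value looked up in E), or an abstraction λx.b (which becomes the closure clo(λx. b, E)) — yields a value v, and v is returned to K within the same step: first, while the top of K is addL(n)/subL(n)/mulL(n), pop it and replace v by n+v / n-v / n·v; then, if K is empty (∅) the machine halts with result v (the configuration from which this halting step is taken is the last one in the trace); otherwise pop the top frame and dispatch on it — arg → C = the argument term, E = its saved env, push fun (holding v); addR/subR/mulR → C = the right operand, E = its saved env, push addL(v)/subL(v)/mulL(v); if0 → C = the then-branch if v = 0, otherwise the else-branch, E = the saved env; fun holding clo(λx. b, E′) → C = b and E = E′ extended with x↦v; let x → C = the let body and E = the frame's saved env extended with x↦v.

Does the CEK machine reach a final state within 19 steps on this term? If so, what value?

Answer: DIVERGES (no final state within 19 steps)

Execution trace:
t=0: <C=(5 + ((λx. (x x)) (λx. (x x)))), E=∅, K=∅>
t=1: <C=5, E=∅, K=[addR]>
t=2: <C=((λx. (x x)) (λx. (x x))), E=∅, K=[addL(5)]>
t=3: <C=(λx. (x x)), E=∅, K=[arg :: addL(5)]>
t=4: <C=(λx. (x x)), E=∅, K=[fun :: addL(5)]>
t=5: <C=(x x), E={x↦clo(λx. (x x), ∅)}, K=[addL(5)]>
t=6: <C=x, E={x↦clo(λx. (x x), ∅)}, K=[arg :: addL(5)]>
t=7: <C=x, E={x↦clo(λx. (x x), ∅)}, K=[fun :: addL(5)]>
… configuration repeats with period 3 (steps 5–7 recur indefinitely) …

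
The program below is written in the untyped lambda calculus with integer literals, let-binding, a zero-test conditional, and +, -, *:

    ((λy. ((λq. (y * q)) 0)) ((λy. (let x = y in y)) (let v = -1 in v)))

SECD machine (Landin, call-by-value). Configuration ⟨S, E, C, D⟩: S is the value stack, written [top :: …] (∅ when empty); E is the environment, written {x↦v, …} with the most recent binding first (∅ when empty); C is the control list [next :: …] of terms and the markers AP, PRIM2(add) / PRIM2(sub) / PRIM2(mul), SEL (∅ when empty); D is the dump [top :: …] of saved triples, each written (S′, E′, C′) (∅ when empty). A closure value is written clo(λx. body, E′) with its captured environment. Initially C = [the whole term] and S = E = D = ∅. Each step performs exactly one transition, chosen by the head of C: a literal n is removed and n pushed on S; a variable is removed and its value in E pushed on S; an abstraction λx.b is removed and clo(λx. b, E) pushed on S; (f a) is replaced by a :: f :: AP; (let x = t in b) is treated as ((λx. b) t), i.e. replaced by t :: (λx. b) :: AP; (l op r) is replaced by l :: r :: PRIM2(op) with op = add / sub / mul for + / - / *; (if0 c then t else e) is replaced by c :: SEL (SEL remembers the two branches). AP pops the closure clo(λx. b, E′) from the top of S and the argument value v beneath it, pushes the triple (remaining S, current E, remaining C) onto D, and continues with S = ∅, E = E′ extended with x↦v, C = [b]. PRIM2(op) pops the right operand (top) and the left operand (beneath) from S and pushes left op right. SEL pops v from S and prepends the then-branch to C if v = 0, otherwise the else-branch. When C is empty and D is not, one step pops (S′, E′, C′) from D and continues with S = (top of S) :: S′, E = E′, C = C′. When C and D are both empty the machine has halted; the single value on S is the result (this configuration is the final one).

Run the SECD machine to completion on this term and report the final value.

Answer: 0

Derivation:
[0] <S=∅, E=∅, C=[((λy. ((λq. (y * q)) 0)) ((λy. (let x = y in y)) (let v = -1 in v)))], D=∅>
[1] <S=∅, E=∅, C=[((λy. (let x = y in y)) (let v = -1 in v)) :: (λy. ((λq. (y * q)) 0)) :: AP], D=∅>
[2] <S=∅, E=∅, C=[(let v = -1 in v) :: (λy. (let x = y in y)) :: AP :: (λy. ((λq. (y * q)) 0)) :: AP], D=∅>
[3] <S=∅, E=∅, C=[-1 :: (λv. v) :: AP :: (λy. (let x = y in y)) :: AP :: (λy. ((λq. (y * q)) 0)) :: AP], D=∅>
[4] <S=[-1], E=∅, C=[(λv. v) :: AP :: (λy. (let x = y in y)) :: AP :: (λy. ((λq. (y * q)) 0)) :: AP], D=∅>
[5] <S=[clo(λv. v, ∅) :: -1], E=∅, C=[AP :: (λy. (let x = y in y)) :: AP :: (λy. ((λq. (y * q)) 0)) :: AP], D=∅>
[6] <S=∅, E={v↦-1}, C=[v], D=[(∅, ∅, [(λy. (let x = y in y)) :: AP :: (λy. ((λq. (y * q)) 0)) :: AP])]>
[7] <S=[-1], E={v↦-1}, C=∅, D=[(∅, ∅, [(λy. (let x = y in y)) :: AP :: (λy. ((λq. (y * q)) 0)) :: AP])]>
[8] <S=[-1], E=∅, C=[(λy. (let x = y in y)) :: AP :: (λy. ((λq. (y * q)) 0)) :: AP], D=∅>
[9] <S=[clo(λy. (let x = y in y), ∅) :: -1], E=∅, C=[AP :: (λy. ((λq. (y * q)) 0)) :: AP], D=∅>
[10] <S=∅, E={y↦-1}, C=[(let x = y in y)], D=[(∅, ∅, [(λy. ((λq. (y * q)) 0)) :: AP])]>
[11] <S=∅, E={y↦-1}, C=[y :: (λx. y) :: AP], D=[(∅, ∅, [(λy. ((λq. (y * q)) 0)) :: AP])]>
[12] <S=[-1], E={y↦-1}, C=[(λx. y) :: AP], D=[(∅, ∅, [(λy. ((λq. (y * q)) 0)) :: AP])]>
[13] <S=[clo(λx. y, {y↦-1}) :: -1], E={y↦-1}, C=[AP], D=[(∅, ∅, [(λy. ((λq. (y * q)) 0)) :: AP])]>
[14] <S=∅, E={x↦-1, y↦-1}, C=[y], D=[(∅, {y↦-1}, ∅) :: (∅, ∅, [(λy. ((λq. (y * q)) 0)) :: AP])]>
[15] <S=[-1], E={x↦-1, y↦-1}, C=∅, D=[(∅, {y↦-1}, ∅) :: (∅, ∅, [(λy. ((λq. (y * q)) 0)) :: AP])]>
[16] <S=[-1], E={y↦-1}, C=∅, D=[(∅, ∅, [(λy. ((λq. (y * q)) 0)) :: AP])]>
[17] <S=[-1], E=∅, C=[(λy. ((λq. (y * q)) 0)) :: AP], D=∅>
[18] <S=[clo(λy. ((λq. (y * q)) 0), ∅) :: -1], E=∅, C=[AP], D=∅>
[19] <S=∅, E={y↦-1}, C=[((λq. (y * q)) 0)], D=[(∅, ∅, ∅)]>
[20] <S=∅, E={y↦-1}, C=[0 :: (λq. (y * q)) :: AP], D=[(∅, ∅, ∅)]>
[21] <S=[0], E={y↦-1}, C=[(λq. (y * q)) :: AP], D=[(∅, ∅, ∅)]>
[22] <S=[clo(λq. (y * q), {y↦-1}) :: 0], E={y↦-1}, C=[AP], D=[(∅, ∅, ∅)]>
[23] <S=∅, E={q↦0, y↦-1}, C=[(y * q)], D=[(∅, {y↦-1}, ∅) :: (∅, ∅, ∅)]>
[24] <S=∅, E={q↦0, y↦-1}, C=[y :: q :: PRIM2(mul)], D=[(∅, {y↦-1}, ∅) :: (∅, ∅, ∅)]>
[25] <S=[-1], E={q↦0, y↦-1}, C=[q :: PRIM2(mul)], D=[(∅, {y↦-1}, ∅) :: (∅, ∅, ∅)]>
[26] <S=[0 :: -1], E={q↦0, y↦-1}, C=[PRIM2(mul)], D=[(∅, {y↦-1}, ∅) :: (∅, ∅, ∅)]>
[27] <S=[0], E={q↦0, y↦-1}, C=∅, D=[(∅, {y↦-1}, ∅) :: (∅, ∅, ∅)]>
[28] <S=[0], E={y↦-1}, C=∅, D=[(∅, ∅, ∅)]>
[29] <S=[0], E=∅, C=∅, D=∅>
→ final value 0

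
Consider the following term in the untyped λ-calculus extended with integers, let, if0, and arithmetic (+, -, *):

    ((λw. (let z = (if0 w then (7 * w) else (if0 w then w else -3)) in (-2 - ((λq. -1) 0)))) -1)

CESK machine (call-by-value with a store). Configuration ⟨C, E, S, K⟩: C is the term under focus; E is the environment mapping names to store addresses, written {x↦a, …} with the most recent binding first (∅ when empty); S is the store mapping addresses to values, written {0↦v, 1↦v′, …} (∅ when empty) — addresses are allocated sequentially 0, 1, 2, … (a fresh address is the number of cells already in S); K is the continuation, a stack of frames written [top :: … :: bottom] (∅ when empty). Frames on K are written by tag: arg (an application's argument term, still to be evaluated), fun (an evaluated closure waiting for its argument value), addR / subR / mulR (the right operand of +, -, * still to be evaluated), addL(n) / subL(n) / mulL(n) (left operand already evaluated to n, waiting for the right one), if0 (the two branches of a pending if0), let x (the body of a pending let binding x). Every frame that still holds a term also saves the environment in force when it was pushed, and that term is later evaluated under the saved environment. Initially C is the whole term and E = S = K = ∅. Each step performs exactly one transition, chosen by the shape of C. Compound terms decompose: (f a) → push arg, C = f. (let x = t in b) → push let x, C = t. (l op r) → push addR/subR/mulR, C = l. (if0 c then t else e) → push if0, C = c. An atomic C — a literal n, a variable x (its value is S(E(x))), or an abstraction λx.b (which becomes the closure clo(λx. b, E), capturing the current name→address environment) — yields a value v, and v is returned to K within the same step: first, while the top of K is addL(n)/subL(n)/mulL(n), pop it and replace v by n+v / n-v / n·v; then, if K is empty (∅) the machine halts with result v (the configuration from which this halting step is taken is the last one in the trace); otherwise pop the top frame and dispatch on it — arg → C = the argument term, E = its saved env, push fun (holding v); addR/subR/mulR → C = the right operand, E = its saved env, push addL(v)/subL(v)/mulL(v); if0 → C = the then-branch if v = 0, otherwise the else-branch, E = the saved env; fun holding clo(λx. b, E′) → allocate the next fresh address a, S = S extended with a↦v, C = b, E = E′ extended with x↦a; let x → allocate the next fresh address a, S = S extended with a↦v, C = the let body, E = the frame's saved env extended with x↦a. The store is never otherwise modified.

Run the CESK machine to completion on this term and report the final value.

Answer: -1

Machine steps:
0. [C=((λw. (let z = (if0 w then (7 * w) else (if0 w then w else -3)) in (-2 - ((λq. -1) 0)))) -1) | E=∅ | S=∅ | K=∅]
1. [C=(λw. (let z = (if0 w then (7 * w) else (if0 w then w else -3)) in (-2 - ((λq. -1) 0)))) | E=∅ | S=∅ | K=[arg]]
2. [C=-1 | E=∅ | S=∅ | K=[fun]]
3. [C=(let z = (if0 w then (7 * w) else (if0 w then w else -3)) in (-2 - ((λq. -1) 0))) | E={w↦0} | S={0↦-1} | K=∅]
4. [C=(if0 w then (7 * w) else (if0 w then w else -3)) | E={w↦0} | S={0↦-1} | K=[let z]]
5. [C=w | E={w↦0} | S={0↦-1} | K=[if0 :: let z]]
6. [C=(if0 w then w else -3) | E={w↦0} | S={0↦-1} | K=[let z]]
7. [C=w | E={w↦0} | S={0↦-1} | K=[if0 :: let z]]
8. [C=-3 | E={w↦0} | S={0↦-1} | K=[let z]]
9. [C=(-2 - ((λq. -1) 0)) | E={z↦1, w↦0} | S={0↦-1, 1↦-3} | K=∅]
10. [C=-2 | E={z↦1, w↦0} | S={0↦-1, 1↦-3} | K=[subR]]
11. [C=((λq. -1) 0) | E={z↦1, w↦0} | S={0↦-1, 1↦-3} | K=[subL(-2)]]
12. [C=(λq. -1) | E={z↦1, w↦0} | S={0↦-1, 1↦-3} | K=[arg :: subL(-2)]]
13. [C=0 | E={z↦1, w↦0} | S={0↦-1, 1↦-3} | K=[fun :: subL(-2)]]
14. [C=-1 | E={q↦2, z↦1, w↦0} | S={0↦-1, 1↦-3, 2↦0} | K=[subL(-2)]]
→ final value -1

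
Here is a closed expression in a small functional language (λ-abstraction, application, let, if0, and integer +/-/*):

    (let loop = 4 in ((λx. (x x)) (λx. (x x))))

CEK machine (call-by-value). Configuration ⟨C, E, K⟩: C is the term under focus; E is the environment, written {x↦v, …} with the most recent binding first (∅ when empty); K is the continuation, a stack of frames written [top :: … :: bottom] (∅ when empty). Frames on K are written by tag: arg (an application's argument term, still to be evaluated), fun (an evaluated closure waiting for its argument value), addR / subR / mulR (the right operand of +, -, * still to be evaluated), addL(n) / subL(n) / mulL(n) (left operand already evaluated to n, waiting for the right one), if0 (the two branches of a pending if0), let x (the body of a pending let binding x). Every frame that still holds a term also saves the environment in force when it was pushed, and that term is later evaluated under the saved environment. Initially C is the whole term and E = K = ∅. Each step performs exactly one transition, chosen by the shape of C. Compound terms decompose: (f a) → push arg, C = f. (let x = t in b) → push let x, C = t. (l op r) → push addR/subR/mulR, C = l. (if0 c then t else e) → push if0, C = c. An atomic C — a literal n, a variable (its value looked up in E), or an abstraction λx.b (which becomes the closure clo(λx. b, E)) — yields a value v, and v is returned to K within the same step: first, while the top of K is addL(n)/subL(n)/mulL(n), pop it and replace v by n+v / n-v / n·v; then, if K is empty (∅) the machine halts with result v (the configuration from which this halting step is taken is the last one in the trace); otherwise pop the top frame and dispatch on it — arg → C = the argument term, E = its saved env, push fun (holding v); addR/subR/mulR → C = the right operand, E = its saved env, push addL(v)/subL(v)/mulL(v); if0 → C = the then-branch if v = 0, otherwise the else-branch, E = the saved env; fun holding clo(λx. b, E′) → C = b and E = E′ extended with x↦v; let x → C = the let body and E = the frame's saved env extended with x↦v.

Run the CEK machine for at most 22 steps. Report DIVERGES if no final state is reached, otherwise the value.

0. <C=(let loop = 4 in ((λx. (x x)) (λx. (x x)))), E=∅, K=∅>
1. <C=4, E=∅, K=[let loop]>
2. <C=((λx. (x x)) (λx. (x x))), E={loop↦4}, K=∅>
3. <C=(λx. (x x)), E={loop↦4}, K=[arg]>
4. <C=(λx. (x x)), E={loop↦4}, K=[fun]>
5. <C=(x x), E={x↦clo(λx. (x x), {loop↦4}), loop↦4}, K=∅>
6. <C=x, E={x↦clo(λx. (x x), {loop↦4}), loop↦4}, K=[arg]>
7. <C=x, E={x↦clo(λx. (x x), {loop↦4}), loop↦4}, K=[fun]>
… configuration repeats with period 3 (steps 5–7 recur indefinitely) …

Answer: DIVERGES (no final state within 22 steps)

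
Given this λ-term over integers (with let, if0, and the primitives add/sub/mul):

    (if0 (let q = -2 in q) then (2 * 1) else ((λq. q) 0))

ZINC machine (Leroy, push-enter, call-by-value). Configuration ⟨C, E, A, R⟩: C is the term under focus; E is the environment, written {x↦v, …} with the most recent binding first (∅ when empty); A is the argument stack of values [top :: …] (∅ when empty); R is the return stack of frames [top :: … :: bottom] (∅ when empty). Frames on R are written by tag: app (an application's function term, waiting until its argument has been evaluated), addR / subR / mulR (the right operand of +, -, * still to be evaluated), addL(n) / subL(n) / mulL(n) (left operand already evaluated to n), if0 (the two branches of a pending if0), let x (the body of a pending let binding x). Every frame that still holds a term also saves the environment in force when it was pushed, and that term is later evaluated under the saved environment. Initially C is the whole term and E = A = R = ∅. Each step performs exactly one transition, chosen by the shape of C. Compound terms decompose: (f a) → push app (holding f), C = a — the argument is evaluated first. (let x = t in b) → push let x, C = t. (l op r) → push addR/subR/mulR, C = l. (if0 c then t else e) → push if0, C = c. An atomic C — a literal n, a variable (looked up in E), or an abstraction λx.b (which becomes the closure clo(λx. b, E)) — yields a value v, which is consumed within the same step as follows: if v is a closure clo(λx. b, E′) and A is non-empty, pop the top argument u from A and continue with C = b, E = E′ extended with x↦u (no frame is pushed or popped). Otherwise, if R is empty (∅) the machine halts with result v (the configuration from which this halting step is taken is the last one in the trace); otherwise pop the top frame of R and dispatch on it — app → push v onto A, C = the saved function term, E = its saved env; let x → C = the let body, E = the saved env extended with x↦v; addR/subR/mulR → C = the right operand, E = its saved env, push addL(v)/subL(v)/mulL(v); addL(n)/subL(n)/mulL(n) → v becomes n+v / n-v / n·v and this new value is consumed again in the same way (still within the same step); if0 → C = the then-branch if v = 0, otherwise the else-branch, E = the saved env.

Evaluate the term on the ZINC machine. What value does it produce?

0. ⟨C=(if0 (let q = -2 in q) then (2 * 1) else ((λq. q) 0)); E=∅; A=∅; R=∅⟩
1. ⟨C=(let q = -2 in q); E=∅; A=∅; R=[if0]⟩
2. ⟨C=-2; E=∅; A=∅; R=[let q :: if0]⟩
3. ⟨C=q; E={q↦-2}; A=∅; R=[if0]⟩
4. ⟨C=((λq. q) 0); E=∅; A=∅; R=∅⟩
5. ⟨C=0; E=∅; A=∅; R=[app]⟩
6. ⟨C=(λq. q); E=∅; A=[0]; R=∅⟩
7. ⟨C=q; E={q↦0}; A=∅; R=∅⟩
→ final value 0

Answer: 0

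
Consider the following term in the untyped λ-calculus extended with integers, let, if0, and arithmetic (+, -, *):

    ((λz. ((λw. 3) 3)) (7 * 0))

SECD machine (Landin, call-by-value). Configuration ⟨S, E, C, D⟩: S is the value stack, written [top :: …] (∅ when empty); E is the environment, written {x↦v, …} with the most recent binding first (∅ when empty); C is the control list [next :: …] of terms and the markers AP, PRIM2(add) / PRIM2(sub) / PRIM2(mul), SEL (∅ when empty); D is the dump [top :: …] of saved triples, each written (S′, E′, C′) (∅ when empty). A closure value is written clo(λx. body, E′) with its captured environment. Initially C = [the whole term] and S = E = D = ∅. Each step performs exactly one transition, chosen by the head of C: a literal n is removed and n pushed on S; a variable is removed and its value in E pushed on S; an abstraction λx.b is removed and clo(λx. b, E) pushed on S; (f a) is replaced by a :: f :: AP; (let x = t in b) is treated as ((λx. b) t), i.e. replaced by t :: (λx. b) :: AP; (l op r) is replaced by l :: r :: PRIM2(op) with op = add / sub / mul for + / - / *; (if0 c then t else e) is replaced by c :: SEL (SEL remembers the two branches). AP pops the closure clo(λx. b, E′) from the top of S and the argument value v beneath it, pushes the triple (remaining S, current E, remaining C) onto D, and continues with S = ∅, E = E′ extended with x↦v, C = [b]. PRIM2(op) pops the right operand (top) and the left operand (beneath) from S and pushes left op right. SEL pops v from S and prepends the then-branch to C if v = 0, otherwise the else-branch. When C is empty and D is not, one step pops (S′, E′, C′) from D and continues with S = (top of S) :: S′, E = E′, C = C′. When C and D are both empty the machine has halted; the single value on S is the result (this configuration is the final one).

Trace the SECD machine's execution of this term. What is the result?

step 0: <S=∅, E=∅, C=[((λz. ((λw. 3) 3)) (7 * 0))], D=∅>
step 1: <S=∅, E=∅, C=[(7 * 0) :: (λz. ((λw. 3) 3)) :: AP], D=∅>
step 2: <S=∅, E=∅, C=[7 :: 0 :: PRIM2(mul) :: (λz. ((λw. 3) 3)) :: AP], D=∅>
step 3: <S=[7], E=∅, C=[0 :: PRIM2(mul) :: (λz. ((λw. 3) 3)) :: AP], D=∅>
step 4: <S=[0 :: 7], E=∅, C=[PRIM2(mul) :: (λz. ((λw. 3) 3)) :: AP], D=∅>
step 5: <S=[0], E=∅, C=[(λz. ((λw. 3) 3)) :: AP], D=∅>
step 6: <S=[clo(λz. ((λw. 3) 3), ∅) :: 0], E=∅, C=[AP], D=∅>
step 7: <S=∅, E={z↦0}, C=[((λw. 3) 3)], D=[(∅, ∅, ∅)]>
step 8: <S=∅, E={z↦0}, C=[3 :: (λw. 3) :: AP], D=[(∅, ∅, ∅)]>
step 9: <S=[3], E={z↦0}, C=[(λw. 3) :: AP], D=[(∅, ∅, ∅)]>
step 10: <S=[clo(λw. 3, {z↦0}) :: 3], E={z↦0}, C=[AP], D=[(∅, ∅, ∅)]>
step 11: <S=∅, E={w↦3, z↦0}, C=[3], D=[(∅, {z↦0}, ∅) :: (∅, ∅, ∅)]>
step 12: <S=[3], E={w↦3, z↦0}, C=∅, D=[(∅, {z↦0}, ∅) :: (∅, ∅, ∅)]>
step 13: <S=[3], E={z↦0}, C=∅, D=[(∅, ∅, ∅)]>
step 14: <S=[3], E=∅, C=∅, D=∅>
→ final value 3

Answer: 3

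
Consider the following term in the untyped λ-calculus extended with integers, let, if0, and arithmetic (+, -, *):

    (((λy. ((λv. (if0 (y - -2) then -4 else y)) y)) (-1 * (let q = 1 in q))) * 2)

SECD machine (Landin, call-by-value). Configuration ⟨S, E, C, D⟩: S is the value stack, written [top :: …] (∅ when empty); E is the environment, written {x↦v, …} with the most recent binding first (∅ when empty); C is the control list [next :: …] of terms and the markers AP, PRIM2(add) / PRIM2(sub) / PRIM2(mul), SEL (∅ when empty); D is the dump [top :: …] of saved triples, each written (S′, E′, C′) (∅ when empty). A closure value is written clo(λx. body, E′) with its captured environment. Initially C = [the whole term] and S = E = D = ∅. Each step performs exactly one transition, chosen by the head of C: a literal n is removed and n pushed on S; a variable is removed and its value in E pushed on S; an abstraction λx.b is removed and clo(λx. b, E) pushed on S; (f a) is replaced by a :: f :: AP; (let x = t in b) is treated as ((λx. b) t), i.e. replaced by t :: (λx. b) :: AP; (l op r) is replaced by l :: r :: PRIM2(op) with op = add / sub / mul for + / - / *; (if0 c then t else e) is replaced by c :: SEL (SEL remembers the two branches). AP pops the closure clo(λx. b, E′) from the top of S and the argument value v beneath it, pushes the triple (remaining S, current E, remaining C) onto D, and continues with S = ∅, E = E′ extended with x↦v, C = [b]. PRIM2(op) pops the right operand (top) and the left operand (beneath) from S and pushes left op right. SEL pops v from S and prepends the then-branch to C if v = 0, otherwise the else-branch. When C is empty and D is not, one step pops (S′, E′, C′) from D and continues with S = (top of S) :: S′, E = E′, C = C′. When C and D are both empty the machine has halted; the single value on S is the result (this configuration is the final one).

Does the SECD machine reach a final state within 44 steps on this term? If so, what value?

step 0: [S=∅ | E=∅ | C=[(((λy. ((λv. (if0 (y - -2) then -4 else y)) y)) (-1 * (let q = 1 in q))) * 2)] | D=∅]
step 1: [S=∅ | E=∅ | C=[((λy. ((λv. (if0 (y - -2) then -4 else y)) y)) (-1 * (let q = 1 in q))) :: 2 :: PRIM2(mul)] | D=∅]
step 2: [S=∅ | E=∅ | C=[(-1 * (let q = 1 in q)) :: (λy. ((λv. (if0 (y - -2) then -4 else y)) y)) :: AP :: 2 :: PRIM2(mul)] | D=∅]
step 3: [S=∅ | E=∅ | C=[-1 :: (let q = 1 in q) :: PRIM2(mul) :: (λy. ((λv. (if0 (y - -2) then -4 else y)) y)) :: AP :: 2 :: PRIM2(mul)] | D=∅]
step 4: [S=[-1] | E=∅ | C=[(let q = 1 in q) :: PRIM2(mul) :: (λy. ((λv. (if0 (y - -2) then -4 else y)) y)) :: AP :: 2 :: PRIM2(mul)] | D=∅]
step 5: [S=[-1] | E=∅ | C=[1 :: (λq. q) :: AP :: PRIM2(mul) :: (λy. ((λv. (if0 (y - -2) then -4 else y)) y)) :: AP :: 2 :: PRIM2(mul)] | D=∅]
step 6: [S=[1 :: -1] | E=∅ | C=[(λq. q) :: AP :: PRIM2(mul) :: (λy. ((λv. (if0 (y - -2) then -4 else y)) y)) :: AP :: 2 :: PRIM2(mul)] | D=∅]
step 7: [S=[clo(λq. q, ∅) :: 1 :: -1] | E=∅ | C=[AP :: PRIM2(mul) :: (λy. ((λv. (if0 (y - -2) then -4 else y)) y)) :: AP :: 2 :: PRIM2(mul)] | D=∅]
step 8: [S=∅ | E={q↦1} | C=[q] | D=[([-1], ∅, [PRIM2(mul) :: (λy. ((λv. (if0 (y - -2) then -4 else y)) y)) :: AP :: 2 :: PRIM2(mul)])]]
step 9: [S=[1] | E={q↦1} | C=∅ | D=[([-1], ∅, [PRIM2(mul) :: (λy. ((λv. (if0 (y - -2) then -4 else y)) y)) :: AP :: 2 :: PRIM2(mul)])]]
step 10: [S=[1 :: -1] | E=∅ | C=[PRIM2(mul) :: (λy. ((λv. (if0 (y - -2) then -4 else y)) y)) :: AP :: 2 :: PRIM2(mul)] | D=∅]
step 11: [S=[-1] | E=∅ | C=[(λy. ((λv. (if0 (y - -2) then -4 else y)) y)) :: AP :: 2 :: PRIM2(mul)] | D=∅]
step 12: [S=[clo(λy. ((λv. (if0 (y - -2) then -4 else y)) y), ∅) :: -1] | E=∅ | C=[AP :: 2 :: PRIM2(mul)] | D=∅]
step 13: [S=∅ | E={y↦-1} | C=[((λv. (if0 (y - -2) then -4 else y)) y)] | D=[(∅, ∅, [2 :: PRIM2(mul)])]]
step 14: [S=∅ | E={y↦-1} | C=[y :: (λv. (if0 (y - -2) then -4 else y)) :: AP] | D=[(∅, ∅, [2 :: PRIM2(mul)])]]
step 15: [S=[-1] | E={y↦-1} | C=[(λv. (if0 (y - -2) then -4 else y)) :: AP] | D=[(∅, ∅, [2 :: PRIM2(mul)])]]
step 16: [S=[clo(λv. (if0 (y - -2) then -4 else y), {y↦-1}) :: -1] | E={y↦-1} | C=[AP] | D=[(∅, ∅, [2 :: PRIM2(mul)])]]
step 17: [S=∅ | E={v↦-1, y↦-1} | C=[(if0 (y - -2) then -4 else y)] | D=[(∅, {y↦-1}, ∅) :: (∅, ∅, [2 :: PRIM2(mul)])]]
step 18: [S=∅ | E={v↦-1, y↦-1} | C=[(y - -2) :: SEL] | D=[(∅, {y↦-1}, ∅) :: (∅, ∅, [2 :: PRIM2(mul)])]]
step 19: [S=∅ | E={v↦-1, y↦-1} | C=[y :: -2 :: PRIM2(sub) :: SEL] | D=[(∅, {y↦-1}, ∅) :: (∅, ∅, [2 :: PRIM2(mul)])]]
step 20: [S=[-1] | E={v↦-1, y↦-1} | C=[-2 :: PRIM2(sub) :: SEL] | D=[(∅, {y↦-1}, ∅) :: (∅, ∅, [2 :: PRIM2(mul)])]]
step 21: [S=[-2 :: -1] | E={v↦-1, y↦-1} | C=[PRIM2(sub) :: SEL] | D=[(∅, {y↦-1}, ∅) :: (∅, ∅, [2 :: PRIM2(mul)])]]
step 22: [S=[1] | E={v↦-1, y↦-1} | C=[SEL] | D=[(∅, {y↦-1}, ∅) :: (∅, ∅, [2 :: PRIM2(mul)])]]
step 23: [S=∅ | E={v↦-1, y↦-1} | C=[y] | D=[(∅, {y↦-1}, ∅) :: (∅, ∅, [2 :: PRIM2(mul)])]]
step 24: [S=[-1] | E={v↦-1, y↦-1} | C=∅ | D=[(∅, {y↦-1}, ∅) :: (∅, ∅, [2 :: PRIM2(mul)])]]
step 25: [S=[-1] | E={y↦-1} | C=∅ | D=[(∅, ∅, [2 :: PRIM2(mul)])]]
step 26: [S=[-1] | E=∅ | C=[2 :: PRIM2(mul)] | D=∅]
step 27: [S=[2 :: -1] | E=∅ | C=[PRIM2(mul)] | D=∅]
step 28: [S=[-2] | E=∅ | C=∅ | D=∅]
→ final value -2

Answer: -2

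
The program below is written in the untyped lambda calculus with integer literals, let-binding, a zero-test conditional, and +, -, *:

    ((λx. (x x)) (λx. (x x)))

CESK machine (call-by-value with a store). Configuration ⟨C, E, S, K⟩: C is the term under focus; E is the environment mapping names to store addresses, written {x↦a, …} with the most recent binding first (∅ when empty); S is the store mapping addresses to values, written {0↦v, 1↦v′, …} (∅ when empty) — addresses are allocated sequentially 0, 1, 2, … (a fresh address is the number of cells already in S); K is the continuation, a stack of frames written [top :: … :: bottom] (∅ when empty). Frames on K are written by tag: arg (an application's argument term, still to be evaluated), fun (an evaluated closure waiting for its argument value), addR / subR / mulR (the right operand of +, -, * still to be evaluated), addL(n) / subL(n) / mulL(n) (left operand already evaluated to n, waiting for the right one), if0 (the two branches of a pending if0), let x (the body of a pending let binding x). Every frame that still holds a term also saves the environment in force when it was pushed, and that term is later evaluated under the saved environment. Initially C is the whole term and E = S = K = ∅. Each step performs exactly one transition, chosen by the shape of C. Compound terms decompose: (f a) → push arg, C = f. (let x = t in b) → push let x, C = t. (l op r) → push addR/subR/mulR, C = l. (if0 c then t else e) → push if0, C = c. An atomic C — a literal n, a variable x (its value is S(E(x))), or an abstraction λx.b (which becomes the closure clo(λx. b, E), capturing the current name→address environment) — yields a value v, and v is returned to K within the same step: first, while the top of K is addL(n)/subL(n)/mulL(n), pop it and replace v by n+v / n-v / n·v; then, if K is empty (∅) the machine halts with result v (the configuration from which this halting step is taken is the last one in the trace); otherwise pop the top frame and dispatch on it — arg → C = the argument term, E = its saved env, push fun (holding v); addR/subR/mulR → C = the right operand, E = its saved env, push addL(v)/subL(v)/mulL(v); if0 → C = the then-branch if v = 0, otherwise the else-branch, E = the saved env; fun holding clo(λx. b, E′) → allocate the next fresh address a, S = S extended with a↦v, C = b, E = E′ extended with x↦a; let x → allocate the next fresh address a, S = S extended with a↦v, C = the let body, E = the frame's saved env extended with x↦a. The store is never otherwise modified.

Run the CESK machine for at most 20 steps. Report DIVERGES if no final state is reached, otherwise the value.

Answer: DIVERGES (no final state within 20 steps)

Execution trace:
t=0: [C=((λx. (x x)) (λx. (x x))) | E=∅ | S=∅ | K=∅]
t=1: [C=(λx. (x x)) | E=∅ | S=∅ | K=[arg]]
t=2: [C=(λx. (x x)) | E=∅ | S=∅ | K=[fun]]
t=3: [C=(x x) | E={x↦0} | S={0↦clo(λx. (x x), ∅)} | K=∅]
t=4: [C=x | E={x↦0} | S={0↦clo(λx. (x x), ∅)} | K=[arg]]
t=5: [C=x | E={x↦0} | S={0↦clo(λx. (x x), ∅)} | K=[fun]]
t=6: [C=(x x) | E={x↦1} | S={0↦clo(λx. (x x), ∅), 1↦clo(λx. (x x), ∅)} | K=∅]
t=7: [C=x | E={x↦1} | S={0↦clo(λx. (x x), ∅), 1↦clo(λx. (x x), ∅)} | K=[arg]]
t=8: [C=x | E={x↦1} | S={0↦clo(λx. (x x), ∅), 1↦clo(λx. (x x), ∅)} | K=[fun]]
t=9: [C=(x x) | E={x↦2} | S={0↦clo(λx. (x x), ∅), 1↦clo(λx. (x x), ∅), 2↦clo(λx. (x x), ∅)} | K=∅]
t=10: [C=x | E={x↦2} | S={0↦clo(λx. (x x), ∅), 1↦clo(λx. (x x), ∅), 2↦clo(λx. (x x), ∅)} | K=[arg]]
t=11: [C=x | E={x↦2} | S={0↦clo(λx. (x x), ∅), 1↦clo(λx. (x x), ∅), 2↦clo(λx. (x x), ∅)} | K=[fun]]
t=12: [C=(x x) | E={x↦3} | S={0↦clo(λx. (x x), ∅), 1↦clo(λx. (x x), ∅), 2↦clo(λx. (x x), ∅), 3↦clo(λx. (x x), ∅)} | K=∅]
t=13: [C=x | E={x↦3} | S={0↦clo(λx. (x x), ∅), 1↦clo(λx. (x x), ∅), 2↦clo(λx. (x x), ∅), 3↦clo(λx. (x x), ∅)} | K=[arg]]
t=14: [C=x | E={x↦3} | S={0↦clo(λx. (x x), ∅), 1↦clo(λx. (x x), ∅), 2↦clo(λx. (x x), ∅), 3↦clo(λx. (x x), ∅)} | K=[fun]]
t=15: [C=(x x) | E={x↦4} | S={0↦clo(λx. (x x), ∅), 1↦clo(λx. (x x), ∅), 2↦clo(λx. (x x), ∅), 3↦clo(λx. (x x), ∅), 4↦clo(λx. (x x), ∅)} | K=∅]
t=16: [C=x | E={x↦4} | S={0↦clo(λx. (x x), ∅), 1↦clo(λx. (x x), ∅), 2↦clo(λx. (x x), ∅), 3↦clo(λx. (x x), ∅), 4↦clo(λx. (x x), ∅)} | K=[arg]]
t=17: [C=x | E={x↦4} | S={0↦clo(λx. (x x), ∅), 1↦clo(λx. (x x), ∅), 2↦clo(λx. (x x), ∅), 3↦clo(λx. (x x), ∅), 4↦clo(λx. (x x), ∅)} | K=[fun]]
t=18: [C=(x x) | E={x↦5} | S={0↦clo(λx. (x x), ∅), 1↦clo(λx. (x x), ∅), 2↦clo(λx. (x x), ∅), 3↦clo(λx. (x x), ∅), 4↦clo(λx. (x x), ∅), 5↦clo(λx. (x x), ∅)} | K=∅]
t=19: [C=x | E={x↦5} | S={0↦clo(λx. (x x), ∅), 1↦clo(λx. (x x), ∅), 2↦clo(λx. (x x), ∅), 3↦clo(λx. (x x), ∅), 4↦clo(λx. (x x), ∅), 5↦clo(λx. (x x), ∅)} | K=[arg]]
t=20: [C=x | E={x↦5} | S={0↦clo(λx. (x x), ∅), 1↦clo(λx. (x x), ∅), 2↦clo(λx. (x x), ∅), 3↦clo(λx. (x x), ∅), 4↦clo(λx. (x x), ∅), 5↦clo(λx. (x x), ∅)} | K=[fun]]
→ 20 transitions taken and the configuration is still not final: no result within 20 steps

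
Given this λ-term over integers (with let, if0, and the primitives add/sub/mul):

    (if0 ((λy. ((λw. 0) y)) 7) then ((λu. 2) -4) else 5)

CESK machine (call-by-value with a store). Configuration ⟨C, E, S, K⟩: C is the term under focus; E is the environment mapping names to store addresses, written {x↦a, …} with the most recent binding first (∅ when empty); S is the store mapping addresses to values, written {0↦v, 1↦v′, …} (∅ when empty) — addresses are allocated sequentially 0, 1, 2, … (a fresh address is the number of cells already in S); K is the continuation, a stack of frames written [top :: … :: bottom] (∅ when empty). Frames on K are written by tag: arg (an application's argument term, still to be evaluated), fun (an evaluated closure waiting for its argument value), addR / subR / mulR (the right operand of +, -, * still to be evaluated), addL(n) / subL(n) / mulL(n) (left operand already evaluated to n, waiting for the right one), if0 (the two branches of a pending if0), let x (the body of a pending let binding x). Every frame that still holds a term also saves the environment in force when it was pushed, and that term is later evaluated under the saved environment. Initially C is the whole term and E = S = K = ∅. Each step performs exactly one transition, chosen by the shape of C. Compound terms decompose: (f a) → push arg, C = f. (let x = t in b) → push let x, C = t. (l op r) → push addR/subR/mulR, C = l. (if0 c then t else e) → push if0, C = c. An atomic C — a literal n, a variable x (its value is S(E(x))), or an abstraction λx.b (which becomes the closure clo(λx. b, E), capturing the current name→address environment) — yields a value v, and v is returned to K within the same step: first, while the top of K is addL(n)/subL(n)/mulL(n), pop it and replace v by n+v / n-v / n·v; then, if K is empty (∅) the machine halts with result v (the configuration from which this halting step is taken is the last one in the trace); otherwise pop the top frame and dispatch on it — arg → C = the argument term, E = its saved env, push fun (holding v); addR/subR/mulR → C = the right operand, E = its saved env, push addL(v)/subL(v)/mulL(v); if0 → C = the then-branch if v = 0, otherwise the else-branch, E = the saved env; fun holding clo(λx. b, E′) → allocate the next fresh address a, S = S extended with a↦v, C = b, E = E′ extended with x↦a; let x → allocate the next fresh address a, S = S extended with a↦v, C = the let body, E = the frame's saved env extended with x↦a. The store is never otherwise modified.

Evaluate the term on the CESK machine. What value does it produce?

step 0: [C=(if0 ((λy. ((λw. 0) y)) 7) then ((λu. 2) -4) else 5) | E=∅ | S=∅ | K=∅]
step 1: [C=((λy. ((λw. 0) y)) 7) | E=∅ | S=∅ | K=[if0]]
step 2: [C=(λy. ((λw. 0) y)) | E=∅ | S=∅ | K=[arg :: if0]]
step 3: [C=7 | E=∅ | S=∅ | K=[fun :: if0]]
step 4: [C=((λw. 0) y) | E={y↦0} | S={0↦7} | K=[if0]]
step 5: [C=(λw. 0) | E={y↦0} | S={0↦7} | K=[arg :: if0]]
step 6: [C=y | E={y↦0} | S={0↦7} | K=[fun :: if0]]
step 7: [C=0 | E={w↦1, y↦0} | S={0↦7, 1↦7} | K=[if0]]
step 8: [C=((λu. 2) -4) | E=∅ | S={0↦7, 1↦7} | K=∅]
step 9: [C=(λu. 2) | E=∅ | S={0↦7, 1↦7} | K=[arg]]
step 10: [C=-4 | E=∅ | S={0↦7, 1↦7} | K=[fun]]
step 11: [C=2 | E={u↦2} | S={0↦7, 1↦7, 2↦-4} | K=∅]
→ final value 2

Answer: 2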